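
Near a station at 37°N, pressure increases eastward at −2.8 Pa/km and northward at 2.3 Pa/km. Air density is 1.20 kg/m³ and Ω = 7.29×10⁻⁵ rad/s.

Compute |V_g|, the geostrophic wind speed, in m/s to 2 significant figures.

Coriolis parameter at 37°N:
f = 2Ω sin φ = 2 × 7.29×10⁻⁵ × sin 37° = 8.77×10⁻⁵ s⁻¹
Component geostrophic relations (x east, y north):
u_g = −(1/(fρ)) ∂P/∂y,  v_g = (1/(fρ)) ∂P/∂x
u_g = −(2.3×10⁻³)/(8.77×10⁻⁵ × 1.20) = −21.8 m/s;  v_g = (−2.8×10⁻³)/(8.77×10⁻⁵ × 1.20) = −26.6 m/s
|V_g| = √(u_g² + v_g²) = 34.4 m/s

34 m/s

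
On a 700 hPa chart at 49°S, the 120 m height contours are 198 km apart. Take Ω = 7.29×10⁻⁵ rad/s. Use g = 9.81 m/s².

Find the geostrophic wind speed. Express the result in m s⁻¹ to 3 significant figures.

Coriolis parameter at 49°S:
f = 2Ω sin φ = 2 × 7.29×10⁻⁵ × sin 49° = 1.10×10⁻⁴ s⁻¹
Height gradient: |∂Z/∂n| = 120 m / 198000 m = 6.06×10⁻⁴
On a pressure surface, geostrophic balance gives V_g = (g/f)|∂Z/∂n|:
V_g = 9.81 × 6.06×10⁻⁴ / 1.10×10⁻⁴ = 54.0 m/s

54.0 m s⁻¹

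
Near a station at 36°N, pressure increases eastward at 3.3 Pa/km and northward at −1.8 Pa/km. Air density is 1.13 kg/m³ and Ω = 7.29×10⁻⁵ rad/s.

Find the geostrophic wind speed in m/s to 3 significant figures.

38.8 m/s

Coriolis parameter at 36°N:
f = 2Ω sin φ = 2 × 7.29×10⁻⁵ × sin 36° = 8.57×10⁻⁵ s⁻¹
Component geostrophic relations (x east, y north):
u_g = −(1/(fρ)) ∂P/∂y,  v_g = (1/(fρ)) ∂P/∂x
u_g = −(−1.8×10⁻³)/(8.57×10⁻⁵ × 1.13) = 18.6 m/s;  v_g = (3.3×10⁻³)/(8.57×10⁻⁵ × 1.13) = 34.1 m/s
|V_g| = √(u_g² + v_g²) = 38.8 m/s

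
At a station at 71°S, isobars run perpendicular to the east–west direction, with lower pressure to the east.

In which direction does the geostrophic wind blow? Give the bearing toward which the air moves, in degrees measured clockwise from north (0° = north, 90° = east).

The pressure-gradient force points toward the east (bearing 090°).
Geostrophic balance: in the Southern Hemisphere the Coriolis force deflects motion to the left, so the geostrophic wind blows 90° to the left of the pressure-gradient force (low pressure on the right).
Rotating 090° by 90° counterclockwise gives 000° — the wind blows toward the north.

000°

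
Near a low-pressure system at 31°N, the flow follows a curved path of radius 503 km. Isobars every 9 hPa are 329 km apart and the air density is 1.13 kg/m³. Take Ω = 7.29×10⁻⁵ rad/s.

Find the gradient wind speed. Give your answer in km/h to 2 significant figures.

Coriolis parameter at 31°N:
f = 2Ω sin φ = 2 × 7.29×10⁻⁵ × sin 31° = 7.51×10⁻⁵ s⁻¹
Pressure gradient: |∂P/∂n| = 900 Pa / 329000 m = 2.74×10⁻³ Pa/m
Geostrophic speed: V_g = |∂P/∂n|/(fρ) = 2.74×10⁻³/(7.51×10⁻⁵ × 1.13) = 32.2 m/s
Around a low, centrifugal force acts outward with Coriolis, so pressure-gradient force balances both:
(1/ρ)|∂P/∂n| = fV + V²/R  →  V² + fR·V − fR·V_g = 0
With fR = 7.51×10⁻⁵ × 503×10³ m = 37.8 m/s:
V = [−fR + √((fR)² + 4 fR V_g)]/2 = [−37.8 + √(37.8² + 4×37.8×32.2)]/2 = 20.8 m/s
Subgeostrophic (V < V_g = 32.2 m/s), as expected around a low.
Converting: 20.8 m/s × 3.6 = 75 km/h

75 km/h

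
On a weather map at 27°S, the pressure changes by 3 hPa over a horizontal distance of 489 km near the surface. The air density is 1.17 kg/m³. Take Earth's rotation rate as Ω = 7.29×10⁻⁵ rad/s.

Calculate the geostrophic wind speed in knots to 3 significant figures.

Coriolis parameter at 27°S:
f = 2Ω sin φ = 2 × 7.29×10⁻⁵ × sin 27° = 6.62×10⁻⁵ s⁻¹
Pressure gradient: |∂P/∂n| = 300 Pa / 489000 m = 6.13×10⁻⁴ Pa/m
Geostrophic balance (pressure-gradient force = Coriolis force):
V_g = (1/(fρ)) |∂P/∂n| = 6.13×10⁻⁴ / (6.62×10⁻⁵ × 1.17) = 7.92 m/s
Converting: 7.92 m/s × 1.944 = 15.4 knots

15.4 knots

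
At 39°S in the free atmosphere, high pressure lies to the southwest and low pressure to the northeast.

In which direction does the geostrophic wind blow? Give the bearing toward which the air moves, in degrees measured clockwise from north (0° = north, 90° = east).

315°

The pressure-gradient force points toward the northeast (bearing 045°).
Geostrophic balance: in the Southern Hemisphere the Coriolis force deflects motion to the left, so the geostrophic wind blows 90° to the left of the pressure-gradient force (low pressure on the right).
Rotating 045° by 90° counterclockwise gives 315° — the wind blows toward the northwest.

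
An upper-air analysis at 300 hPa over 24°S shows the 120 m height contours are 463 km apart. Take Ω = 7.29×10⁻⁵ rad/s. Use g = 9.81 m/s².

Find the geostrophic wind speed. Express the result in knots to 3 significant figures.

83.3 knots

Coriolis parameter at 24°S:
f = 2Ω sin φ = 2 × 7.29×10⁻⁵ × sin 24° = 5.93×10⁻⁵ s⁻¹
Height gradient: |∂Z/∂n| = 120 m / 463000 m = 2.59×10⁻⁴
On a pressure surface, geostrophic balance gives V_g = (g/f)|∂Z/∂n|:
V_g = 9.81 × 2.59×10⁻⁴ / 5.93×10⁻⁵ = 42.9 m/s
Converting: 42.9 m/s × 1.944 = 83.3 knots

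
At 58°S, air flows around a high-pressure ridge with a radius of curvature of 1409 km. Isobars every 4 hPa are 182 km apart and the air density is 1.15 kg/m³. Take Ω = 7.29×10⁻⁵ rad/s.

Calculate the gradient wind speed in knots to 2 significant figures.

Coriolis parameter at 58°S:
f = 2Ω sin φ = 2 × 7.29×10⁻⁵ × sin 58° = 1.24×10⁻⁴ s⁻¹
Pressure gradient: |∂P/∂n| = 400 Pa / 182000 m = 2.20×10⁻³ Pa/m
Geostrophic speed: V_g = |∂P/∂n|/(fρ) = 2.20×10⁻³/(1.24×10⁻⁴ × 1.15) = 15.5 m/s
Around a high, pressure-gradient force acts outward with centrifugal, so Coriolis balances both:
fV = (1/ρ)|∂P/∂n| + V²/R  →  V² − fR·V + fR·V_g = 0
With fR = 1.24×10⁻⁴ × 1409×10³ m = 174 m/s:
V = [fR − √((fR)² − 4 fR V_g)]/2 = [174 − √(174² − 4×174×15.5)]/2 = 17.1 m/s
Supergeostrophic (V > V_g = 15.5 m/s), as expected around a high.
Converting: 17.1 m/s × 1.944 = 33 knots

33 knots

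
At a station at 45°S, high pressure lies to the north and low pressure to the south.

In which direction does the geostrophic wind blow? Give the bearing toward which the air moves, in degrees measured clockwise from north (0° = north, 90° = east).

090°

The pressure-gradient force points toward the south (bearing 180°).
Geostrophic balance: in the Southern Hemisphere the Coriolis force deflects motion to the left, so the geostrophic wind blows 90° to the left of the pressure-gradient force (low pressure on the right).
Rotating 180° by 90° counterclockwise gives 090° — the wind blows toward the east.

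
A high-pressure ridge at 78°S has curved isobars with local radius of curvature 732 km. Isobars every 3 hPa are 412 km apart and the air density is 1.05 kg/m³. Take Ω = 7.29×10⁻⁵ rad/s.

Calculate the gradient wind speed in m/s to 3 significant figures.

Coriolis parameter at 78°S:
f = 2Ω sin φ = 2 × 7.29×10⁻⁵ × sin 78° = 1.43×10⁻⁴ s⁻¹
Pressure gradient: |∂P/∂n| = 300 Pa / 412000 m = 7.28×10⁻⁴ Pa/m
Geostrophic speed: V_g = |∂P/∂n|/(fρ) = 7.28×10⁻⁴/(1.43×10⁻⁴ × 1.05) = 4.86 m/s
Around a high, pressure-gradient force acts outward with centrifugal, so Coriolis balances both:
fV = (1/ρ)|∂P/∂n| + V²/R  →  V² − fR·V + fR·V_g = 0
With fR = 1.43×10⁻⁴ × 732×10³ m = 104 m/s:
V = [fR − √((fR)² − 4 fR V_g)]/2 = [104 − √(104² − 4×104×4.86)]/2 = 5.11 m/s
Supergeostrophic (V > V_g = 4.86 m/s), as expected around a high.

5.11 m/s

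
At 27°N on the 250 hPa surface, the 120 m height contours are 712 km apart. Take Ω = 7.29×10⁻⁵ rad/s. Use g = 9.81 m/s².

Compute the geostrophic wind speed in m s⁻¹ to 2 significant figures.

25 m s⁻¹

Coriolis parameter at 27°N:
f = 2Ω sin φ = 2 × 7.29×10⁻⁵ × sin 27° = 6.62×10⁻⁵ s⁻¹
Height gradient: |∂Z/∂n| = 120 m / 712000 m = 1.69×10⁻⁴
On a pressure surface, geostrophic balance gives V_g = (g/f)|∂Z/∂n|:
V_g = 9.81 × 1.69×10⁻⁴ / 6.62×10⁻⁵ = 25.0 m/s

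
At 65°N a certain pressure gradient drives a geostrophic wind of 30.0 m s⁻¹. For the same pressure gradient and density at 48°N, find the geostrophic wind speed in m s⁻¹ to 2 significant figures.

With the same pressure gradient and density, V_g ∝ 1/f ∝ 1/sin φ.
V₂ = V₁ · sin φ₁ / sin φ₂ = 30.0 × sin 65° / sin 48°
V₂ = 30.0 × 0.9063/0.7431 = 37 m s⁻¹

37 m s⁻¹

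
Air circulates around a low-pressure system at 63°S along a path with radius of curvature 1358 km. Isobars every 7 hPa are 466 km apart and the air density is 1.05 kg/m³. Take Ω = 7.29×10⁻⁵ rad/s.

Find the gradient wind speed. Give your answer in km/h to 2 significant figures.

Coriolis parameter at 63°S:
f = 2Ω sin φ = 2 × 7.29×10⁻⁵ × sin 63° = 1.30×10⁻⁴ s⁻¹
Pressure gradient: |∂P/∂n| = 700 Pa / 466000 m = 1.50×10⁻³ Pa/m
Geostrophic speed: V_g = |∂P/∂n|/(fρ) = 1.50×10⁻³/(1.30×10⁻⁴ × 1.05) = 11.0 m/s
Around a low, centrifugal force acts outward with Coriolis, so pressure-gradient force balances both:
(1/ρ)|∂P/∂n| = fV + V²/R  →  V² + fR·V − fR·V_g = 0
With fR = 1.30×10⁻⁴ × 1358×10³ m = 176 m/s:
V = [−fR + √((fR)² + 4 fR V_g)]/2 = [−176 + √(176² + 4×176×11)]/2 = 10.4 m/s
Subgeostrophic (V < V_g = 11 m/s), as expected around a low.
Converting: 10.4 m/s × 3.6 = 37 km/h

37 km/h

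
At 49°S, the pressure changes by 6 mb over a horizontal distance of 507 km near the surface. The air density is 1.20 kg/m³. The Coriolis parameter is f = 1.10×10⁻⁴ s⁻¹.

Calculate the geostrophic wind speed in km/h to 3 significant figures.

Pressure gradient: |∂P/∂n| = 600 Pa / 507000 m = 1.18×10⁻³ Pa/m
Geostrophic balance (pressure-gradient force = Coriolis force):
V_g = (1/(fρ)) |∂P/∂n| = 1.18×10⁻³ / (1.10×10⁻⁴ × 1.20) = 8.97 m/s
Converting: 8.97 m/s × 3.6 = 32.3 km/h

32.3 km/h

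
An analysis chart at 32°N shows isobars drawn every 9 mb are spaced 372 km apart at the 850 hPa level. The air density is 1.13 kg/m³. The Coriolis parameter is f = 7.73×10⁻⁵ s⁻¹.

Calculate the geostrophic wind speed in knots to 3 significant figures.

Pressure gradient: |∂P/∂n| = 900 Pa / 372000 m = 2.42×10⁻³ Pa/m
Geostrophic balance (pressure-gradient force = Coriolis force):
V_g = (1/(fρ)) |∂P/∂n| = 2.42×10⁻³ / (7.73×10⁻⁵ × 1.13) = 27.7 m/s
Converting: 27.7 m/s × 1.944 = 53.8 knots

53.8 knots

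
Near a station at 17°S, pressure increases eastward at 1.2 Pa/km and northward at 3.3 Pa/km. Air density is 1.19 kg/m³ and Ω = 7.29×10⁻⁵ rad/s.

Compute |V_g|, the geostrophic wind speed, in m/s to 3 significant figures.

69.2 m/s

Coriolis parameter at 17°S:
f = 2Ω sin φ = 2 × 7.29×10⁻⁵ × sin 17° = 4.26×10⁻⁵ s⁻¹
In the Southern Hemisphere f is negative: f = −4.26×10⁻⁵ s⁻¹.
Component geostrophic relations (x east, y north):
u_g = −(1/(fρ)) ∂P/∂y,  v_g = (1/(fρ)) ∂P/∂x
u_g = −(3.3×10⁻³)/(−4.26×10⁻⁵ × 1.19) = 65.1 m/s;  v_g = (1.2×10⁻³)/(−4.26×10⁻⁵ × 1.19) = −23.7 m/s
|V_g| = √(u_g² + v_g²) = 69.2 m/s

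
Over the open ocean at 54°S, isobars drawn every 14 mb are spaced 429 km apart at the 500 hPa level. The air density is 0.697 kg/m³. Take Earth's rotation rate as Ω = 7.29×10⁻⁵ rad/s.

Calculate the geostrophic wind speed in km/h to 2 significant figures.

140 km/h

Coriolis parameter at 54°S:
f = 2Ω sin φ = 2 × 7.29×10⁻⁵ × sin 54° = 1.18×10⁻⁴ s⁻¹
Pressure gradient: |∂P/∂n| = 1400 Pa / 429000 m = 3.26×10⁻³ Pa/m
Geostrophic balance (pressure-gradient force = Coriolis force):
V_g = (1/(fρ)) |∂P/∂n| = 3.26×10⁻³ / (1.18×10⁻⁴ × 0.697) = 39.7 m/s
Converting: 39.7 m/s × 3.6 = 140 km/h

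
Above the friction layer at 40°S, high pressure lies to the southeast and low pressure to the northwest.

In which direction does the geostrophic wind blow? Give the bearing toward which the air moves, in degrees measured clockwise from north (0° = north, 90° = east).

The pressure-gradient force points toward the northwest (bearing 315°).
Geostrophic balance: in the Southern Hemisphere the Coriolis force deflects motion to the left, so the geostrophic wind blows 90° to the left of the pressure-gradient force (low pressure on the right).
Rotating 315° by 90° counterclockwise gives 225° — the wind blows toward the southwest.

225°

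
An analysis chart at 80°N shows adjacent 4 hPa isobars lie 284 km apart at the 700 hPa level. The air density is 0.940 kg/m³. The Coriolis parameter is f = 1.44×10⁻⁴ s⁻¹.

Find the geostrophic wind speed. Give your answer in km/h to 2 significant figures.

Pressure gradient: |∂P/∂n| = 400 Pa / 284000 m = 1.41×10⁻³ Pa/m
Geostrophic balance (pressure-gradient force = Coriolis force):
V_g = (1/(fρ)) |∂P/∂n| = 1.41×10⁻³ / (1.44×10⁻⁴ × 0.940) = 10.4 m/s
Converting: 10.4 m/s × 3.6 = 37 km/h

37 km/h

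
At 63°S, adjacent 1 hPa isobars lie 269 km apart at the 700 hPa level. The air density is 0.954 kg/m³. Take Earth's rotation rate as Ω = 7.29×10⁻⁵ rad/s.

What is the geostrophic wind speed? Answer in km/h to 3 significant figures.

Coriolis parameter at 63°S:
f = 2Ω sin φ = 2 × 7.29×10⁻⁵ × sin 63° = 1.30×10⁻⁴ s⁻¹
Pressure gradient: |∂P/∂n| = 100 Pa / 269000 m = 3.72×10⁻⁴ Pa/m
Geostrophic balance (pressure-gradient force = Coriolis force):
V_g = (1/(fρ)) |∂P/∂n| = 3.72×10⁻⁴ / (1.30×10⁻⁴ × 0.954) = 3.00 m/s
Converting: 3.00 m/s × 3.6 = 10.8 km/h

10.8 km/h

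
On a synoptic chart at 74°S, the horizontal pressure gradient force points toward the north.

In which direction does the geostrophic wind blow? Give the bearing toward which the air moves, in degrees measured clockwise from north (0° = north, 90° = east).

270°

The pressure-gradient force points toward the north (bearing 000°).
Geostrophic balance: in the Southern Hemisphere the Coriolis force deflects motion to the left, so the geostrophic wind blows 90° to the left of the pressure-gradient force (low pressure on the right).
Rotating 000° by 90° counterclockwise gives 270° — the wind blows toward the west.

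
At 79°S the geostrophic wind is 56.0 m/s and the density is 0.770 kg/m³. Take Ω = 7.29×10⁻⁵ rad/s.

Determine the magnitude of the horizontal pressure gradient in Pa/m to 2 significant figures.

6.2×10⁻³ Pa/m

Coriolis parameter at 79°S:
f = 2Ω sin φ = 2 × 7.29×10⁻⁵ × sin 79° = 1.43×10⁻⁴ s⁻¹
Geostrophic balance rearranged: |∂P/∂n| = f ρ V_g
|∂P/∂n| = 1.43×10⁻⁴ × 0.770 × 56.0 = 6.17×10⁻³ Pa/m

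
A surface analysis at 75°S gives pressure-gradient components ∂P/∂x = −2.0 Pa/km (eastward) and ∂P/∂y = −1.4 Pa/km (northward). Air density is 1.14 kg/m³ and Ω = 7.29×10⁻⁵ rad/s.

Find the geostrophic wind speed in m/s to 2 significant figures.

Coriolis parameter at 75°S:
f = 2Ω sin φ = 2 × 7.29×10⁻⁵ × sin 75° = 1.41×10⁻⁴ s⁻¹
In the Southern Hemisphere f is negative: f = −1.41×10⁻⁴ s⁻¹.
Component geostrophic relations (x east, y north):
u_g = −(1/(fρ)) ∂P/∂y,  v_g = (1/(fρ)) ∂P/∂x
u_g = −(−1.4×10⁻³)/(−1.41×10⁻⁴ × 1.14) = −8.72 m/s;  v_g = (−2.0×10⁻³)/(−1.41×10⁻⁴ × 1.14) = 12.5 m/s
|V_g| = √(u_g² + v_g²) = 15.2 m/s

15 m/s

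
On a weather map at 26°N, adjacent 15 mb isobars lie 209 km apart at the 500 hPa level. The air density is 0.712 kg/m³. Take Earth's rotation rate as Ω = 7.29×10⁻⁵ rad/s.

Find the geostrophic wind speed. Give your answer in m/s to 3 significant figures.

158 m/s

Coriolis parameter at 26°N:
f = 2Ω sin φ = 2 × 7.29×10⁻⁵ × sin 26° = 6.39×10⁻⁵ s⁻¹
Pressure gradient: |∂P/∂n| = 1500 Pa / 209000 m = 7.18×10⁻³ Pa/m
Geostrophic balance (pressure-gradient force = Coriolis force):
V_g = (1/(fρ)) |∂P/∂n| = 7.18×10⁻³ / (6.39×10⁻⁵ × 0.712) = 158 m/s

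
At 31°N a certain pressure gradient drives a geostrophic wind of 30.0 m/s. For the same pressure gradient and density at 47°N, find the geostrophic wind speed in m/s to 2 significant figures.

With the same pressure gradient and density, V_g ∝ 1/f ∝ 1/sin φ.
V₂ = V₁ · sin φ₁ / sin φ₂ = 30.0 × sin 31° / sin 47°
V₂ = 30.0 × 0.5150/0.7314 = 21 m/s

21 m/s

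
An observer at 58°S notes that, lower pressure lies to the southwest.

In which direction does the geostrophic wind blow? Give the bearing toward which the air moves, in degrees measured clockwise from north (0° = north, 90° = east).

135°

The pressure-gradient force points toward the southwest (bearing 225°).
Geostrophic balance: in the Southern Hemisphere the Coriolis force deflects motion to the left, so the geostrophic wind blows 90° to the left of the pressure-gradient force (low pressure on the right).
Rotating 225° by 90° counterclockwise gives 135° — the wind blows toward the southeast.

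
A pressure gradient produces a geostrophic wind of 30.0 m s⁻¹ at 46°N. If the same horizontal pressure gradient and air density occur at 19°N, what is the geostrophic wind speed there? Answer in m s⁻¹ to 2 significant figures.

66 m s⁻¹

With the same pressure gradient and density, V_g ∝ 1/f ∝ 1/sin φ.
V₂ = V₁ · sin φ₁ / sin φ₂ = 30.0 × sin 46° / sin 19°
V₂ = 30.0 × 0.7193/0.3256 = 66 m s⁻¹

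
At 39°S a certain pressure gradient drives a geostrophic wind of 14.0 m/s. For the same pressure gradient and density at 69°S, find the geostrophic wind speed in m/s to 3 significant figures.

With the same pressure gradient and density, V_g ∝ 1/f ∝ 1/sin φ.
V₂ = V₁ · sin φ₁ / sin φ₂ = 14.0 × sin 39° / sin 69°
V₂ = 14.0 × 0.6293/0.9336 = 9.44 m/s

9.44 m/s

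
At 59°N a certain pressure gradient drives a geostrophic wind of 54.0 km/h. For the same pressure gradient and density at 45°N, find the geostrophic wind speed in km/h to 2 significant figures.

With the same pressure gradient and density, V_g ∝ 1/f ∝ 1/sin φ.
V₂ = V₁ · sin φ₁ / sin φ₂ = 54.0 × sin 59° / sin 45°
V₂ = 54.0 × 0.8572/0.7071 = 65 km/h

65 km/h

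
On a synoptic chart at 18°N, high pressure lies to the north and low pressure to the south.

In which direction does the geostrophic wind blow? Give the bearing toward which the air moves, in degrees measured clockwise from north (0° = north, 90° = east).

The pressure-gradient force points toward the south (bearing 180°).
Geostrophic balance: in the Northern Hemisphere the Coriolis force deflects motion to the right, so the geostrophic wind blows 90° to the right of the pressure-gradient force (low pressure on the left).
Rotating 180° by 90° clockwise gives 270° — the wind blows toward the west.

270°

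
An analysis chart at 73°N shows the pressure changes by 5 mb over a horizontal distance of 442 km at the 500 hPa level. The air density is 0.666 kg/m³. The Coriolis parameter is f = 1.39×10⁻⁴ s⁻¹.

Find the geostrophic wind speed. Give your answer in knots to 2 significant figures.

24 knots

Pressure gradient: |∂P/∂n| = 500 Pa / 442000 m = 1.13×10⁻³ Pa/m
Geostrophic balance (pressure-gradient force = Coriolis force):
V_g = (1/(fρ)) |∂P/∂n| = 1.13×10⁻³ / (1.39×10⁻⁴ × 0.666) = 12.2 m/s
Converting: 12.2 m/s × 1.944 = 24 knots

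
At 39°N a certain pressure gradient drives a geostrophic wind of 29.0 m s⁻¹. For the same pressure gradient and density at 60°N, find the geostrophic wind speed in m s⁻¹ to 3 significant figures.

21.1 m s⁻¹

With the same pressure gradient and density, V_g ∝ 1/f ∝ 1/sin φ.
V₂ = V₁ · sin φ₁ / sin φ₂ = 29.0 × sin 39° / sin 60°
V₂ = 29.0 × 0.6293/0.8660 = 21.1 m s⁻¹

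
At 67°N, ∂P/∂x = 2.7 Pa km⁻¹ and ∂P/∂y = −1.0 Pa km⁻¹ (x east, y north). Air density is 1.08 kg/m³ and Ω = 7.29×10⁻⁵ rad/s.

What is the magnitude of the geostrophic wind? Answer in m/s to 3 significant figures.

Coriolis parameter at 67°N:
f = 2Ω sin φ = 2 × 7.29×10⁻⁵ × sin 67° = 1.34×10⁻⁴ s⁻¹
Component geostrophic relations (x east, y north):
u_g = −(1/(fρ)) ∂P/∂y,  v_g = (1/(fρ)) ∂P/∂x
u_g = −(−1.0×10⁻³)/(1.34×10⁻⁴ × 1.08) = 6.90 m/s;  v_g = (2.7×10⁻³)/(1.34×10⁻⁴ × 1.08) = 18.6 m/s
|V_g| = √(u_g² + v_g²) = 19.9 m/s

19.9 m/s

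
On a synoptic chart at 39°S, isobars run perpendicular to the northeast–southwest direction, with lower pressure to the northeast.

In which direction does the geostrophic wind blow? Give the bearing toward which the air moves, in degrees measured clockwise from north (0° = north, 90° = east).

The pressure-gradient force points toward the northeast (bearing 045°).
Geostrophic balance: in the Southern Hemisphere the Coriolis force deflects motion to the left, so the geostrophic wind blows 90° to the left of the pressure-gradient force (low pressure on the right).
Rotating 045° by 90° counterclockwise gives 315° — the wind blows toward the northwest.

315°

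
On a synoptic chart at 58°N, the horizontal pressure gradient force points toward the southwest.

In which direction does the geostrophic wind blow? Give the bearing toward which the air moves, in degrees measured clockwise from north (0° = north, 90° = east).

315°

The pressure-gradient force points toward the southwest (bearing 225°).
Geostrophic balance: in the Northern Hemisphere the Coriolis force deflects motion to the right, so the geostrophic wind blows 90° to the right of the pressure-gradient force (low pressure on the left).
Rotating 225° by 90° clockwise gives 315° — the wind blows toward the northwest.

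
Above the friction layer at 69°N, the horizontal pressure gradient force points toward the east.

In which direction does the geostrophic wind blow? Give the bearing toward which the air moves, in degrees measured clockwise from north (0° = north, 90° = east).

180°

The pressure-gradient force points toward the east (bearing 090°).
Geostrophic balance: in the Northern Hemisphere the Coriolis force deflects motion to the right, so the geostrophic wind blows 90° to the right of the pressure-gradient force (low pressure on the left).
Rotating 090° by 90° clockwise gives 180° — the wind blows toward the south.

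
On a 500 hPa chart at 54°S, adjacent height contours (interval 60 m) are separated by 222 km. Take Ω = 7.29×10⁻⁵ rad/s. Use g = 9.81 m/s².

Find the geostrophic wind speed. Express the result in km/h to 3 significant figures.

80.9 km/h

Coriolis parameter at 54°S:
f = 2Ω sin φ = 2 × 7.29×10⁻⁵ × sin 54° = 1.18×10⁻⁴ s⁻¹
Height gradient: |∂Z/∂n| = 60 m / 222000 m = 2.70×10⁻⁴
On a pressure surface, geostrophic balance gives V_g = (g/f)|∂Z/∂n|:
V_g = 9.81 × 2.70×10⁻⁴ / 1.18×10⁻⁴ = 22.5 m/s
Converting: 22.5 m/s × 3.6 = 80.9 km/h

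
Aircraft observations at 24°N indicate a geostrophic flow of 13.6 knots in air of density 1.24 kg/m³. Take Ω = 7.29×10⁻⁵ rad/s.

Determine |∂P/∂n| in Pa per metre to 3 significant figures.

5.14×10⁻⁴ Pa/m

Coriolis parameter at 24°N:
f = 2Ω sin φ = 2 × 7.29×10⁻⁵ × sin 24° = 5.93×10⁻⁵ s⁻¹
Wind speed in SI: 13.6 knots = 7.00 m/s
Geostrophic balance rearranged: |∂P/∂n| = f ρ V_g
|∂P/∂n| = 5.93×10⁻⁵ × 1.24 × 7.00 = 5.14×10⁻⁴ Pa/m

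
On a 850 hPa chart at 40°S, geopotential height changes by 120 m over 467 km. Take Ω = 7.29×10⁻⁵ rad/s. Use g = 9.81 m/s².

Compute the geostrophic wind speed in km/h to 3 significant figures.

Coriolis parameter at 40°S:
f = 2Ω sin φ = 2 × 7.29×10⁻⁵ × sin 40° = 9.37×10⁻⁵ s⁻¹
Height gradient: |∂Z/∂n| = 120 m / 467000 m = 2.57×10⁻⁴
On a pressure surface, geostrophic balance gives V_g = (g/f)|∂Z/∂n|:
V_g = 9.81 × 2.57×10⁻⁴ / 9.37×10⁻⁵ = 26.9 m/s
Converting: 26.9 m/s × 3.6 = 96.8 km/h

96.8 km/h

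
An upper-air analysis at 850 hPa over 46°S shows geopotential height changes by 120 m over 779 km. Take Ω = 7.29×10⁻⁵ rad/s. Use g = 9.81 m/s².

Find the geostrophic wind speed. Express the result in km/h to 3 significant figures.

Coriolis parameter at 46°S:
f = 2Ω sin φ = 2 × 7.29×10⁻⁵ × sin 46° = 1.05×10⁻⁴ s⁻¹
Height gradient: |∂Z/∂n| = 120 m / 779000 m = 1.54×10⁻⁴
On a pressure surface, geostrophic balance gives V_g = (g/f)|∂Z/∂n|:
V_g = 9.81 × 1.54×10⁻⁴ / 1.05×10⁻⁴ = 14.4 m/s
Converting: 14.4 m/s × 3.6 = 51.9 km/h

51.9 km/h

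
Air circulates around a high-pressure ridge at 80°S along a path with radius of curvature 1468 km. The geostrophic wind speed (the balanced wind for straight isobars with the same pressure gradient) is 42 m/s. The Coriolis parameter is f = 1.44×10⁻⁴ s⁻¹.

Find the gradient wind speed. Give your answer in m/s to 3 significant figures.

Around a high, pressure-gradient force acts outward with centrifugal, so Coriolis balances both:
fV = (1/ρ)|∂P/∂n| + V²/R  →  V² − fR·V + fR·V_g = 0
With fR = 1.44×10⁻⁴ × 1468×10³ m = 211 m/s:
V = [fR − √((fR)² − 4 fR V_g)]/2 = [211 − √(211² − 4×211×42)]/2 = 57.8 m/s
Supergeostrophic (V > V_g = 42 m/s), as expected around a high.

57.8 m/s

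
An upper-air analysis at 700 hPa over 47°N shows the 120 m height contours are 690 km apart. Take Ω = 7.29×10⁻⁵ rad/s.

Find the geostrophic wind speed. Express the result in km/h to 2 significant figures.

58 km/h

Coriolis parameter at 47°N:
f = 2Ω sin φ = 2 × 7.29×10⁻⁵ × sin 47° = 1.07×10⁻⁴ s⁻¹
Height gradient: |∂Z/∂n| = 120 m / 690000 m = 1.74×10⁻⁴
On a pressure surface, geostrophic balance gives V_g = (g/f)|∂Z/∂n|:
V_g = 9.81 × 1.74×10⁻⁴ / 1.07×10⁻⁴ = 16.0 m/s
Converting: 16.0 m/s × 3.6 = 58 km/h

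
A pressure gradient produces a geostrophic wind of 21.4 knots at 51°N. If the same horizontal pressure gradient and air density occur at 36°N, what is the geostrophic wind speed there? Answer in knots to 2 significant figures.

28 knots

With the same pressure gradient and density, V_g ∝ 1/f ∝ 1/sin φ.
V₂ = V₁ · sin φ₁ / sin φ₂ = 21.4 × sin 51° / sin 36°
V₂ = 21.4 × 0.7771/0.5878 = 28 knots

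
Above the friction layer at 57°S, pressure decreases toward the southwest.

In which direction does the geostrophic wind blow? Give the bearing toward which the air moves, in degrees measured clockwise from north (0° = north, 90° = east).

The pressure-gradient force points toward the southwest (bearing 225°).
Geostrophic balance: in the Southern Hemisphere the Coriolis force deflects motion to the left, so the geostrophic wind blows 90° to the left of the pressure-gradient force (low pressure on the right).
Rotating 225° by 90° counterclockwise gives 135° — the wind blows toward the southeast.

135°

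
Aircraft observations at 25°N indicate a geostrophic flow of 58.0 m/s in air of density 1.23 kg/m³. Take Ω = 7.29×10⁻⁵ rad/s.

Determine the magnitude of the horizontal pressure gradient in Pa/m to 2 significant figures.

4.4×10⁻³ Pa/m

Coriolis parameter at 25°N:
f = 2Ω sin φ = 2 × 7.29×10⁻⁵ × sin 25° = 6.16×10⁻⁵ s⁻¹
Geostrophic balance rearranged: |∂P/∂n| = f ρ V_g
|∂P/∂n| = 6.16×10⁻⁵ × 1.23 × 58.0 = 4.40×10⁻³ Pa/m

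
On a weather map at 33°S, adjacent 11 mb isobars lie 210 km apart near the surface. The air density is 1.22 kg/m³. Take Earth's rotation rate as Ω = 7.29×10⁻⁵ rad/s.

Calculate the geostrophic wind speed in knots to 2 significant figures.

Coriolis parameter at 33°S:
f = 2Ω sin φ = 2 × 7.29×10⁻⁵ × sin 33° = 7.94×10⁻⁵ s⁻¹
Pressure gradient: |∂P/∂n| = 1100 Pa / 210000 m = 5.24×10⁻³ Pa/m
Geostrophic balance (pressure-gradient force = Coriolis force):
V_g = (1/(fρ)) |∂P/∂n| = 5.24×10⁻³ / (7.94×10⁻⁵ × 1.22) = 54.1 m/s
Converting: 54.1 m/s × 1.944 = 110 knots

110 knots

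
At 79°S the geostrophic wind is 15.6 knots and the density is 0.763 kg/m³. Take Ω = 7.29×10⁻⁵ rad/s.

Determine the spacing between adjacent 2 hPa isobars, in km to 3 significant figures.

Coriolis parameter at 79°S:
f = 2Ω sin φ = 2 × 7.29×10⁻⁵ × sin 79° = 1.43×10⁻⁴ s⁻¹
Wind speed in SI: 15.6 knots = 8.03 m/s
Geostrophic balance rearranged: |∂P/∂n| = f ρ V_g
|∂P/∂n| = 1.43×10⁻⁴ × 0.763 × 8.03 = 8.76×10⁻⁴ Pa/m
Isobar spacing: Δn = ΔP/|∂P/∂n| = 200 Pa / 8.76×10⁻⁴ Pa/m = 228212 m ≈ 228 km

228 km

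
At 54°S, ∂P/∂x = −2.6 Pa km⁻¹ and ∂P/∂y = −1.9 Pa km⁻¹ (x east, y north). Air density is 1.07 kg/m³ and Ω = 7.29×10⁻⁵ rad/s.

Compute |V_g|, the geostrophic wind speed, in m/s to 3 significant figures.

Coriolis parameter at 54°S:
f = 2Ω sin φ = 2 × 7.29×10⁻⁵ × sin 54° = 1.18×10⁻⁴ s⁻¹
In the Southern Hemisphere f is negative: f = −1.18×10⁻⁴ s⁻¹.
Component geostrophic relations (x east, y north):
u_g = −(1/(fρ)) ∂P/∂y,  v_g = (1/(fρ)) ∂P/∂x
u_g = −(−1.9×10⁻³)/(−1.18×10⁻⁴ × 1.07) = −15.1 m/s;  v_g = (−2.6×10⁻³)/(−1.18×10⁻⁴ × 1.07) = 20.6 m/s
|V_g| = √(u_g² + v_g²) = 25.5 m/s

25.5 m/s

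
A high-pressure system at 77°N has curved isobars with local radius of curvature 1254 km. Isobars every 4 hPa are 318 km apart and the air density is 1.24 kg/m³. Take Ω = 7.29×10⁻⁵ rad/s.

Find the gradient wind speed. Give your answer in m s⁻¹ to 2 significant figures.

7.5 m s⁻¹

Coriolis parameter at 77°N:
f = 2Ω sin φ = 2 × 7.29×10⁻⁵ × sin 77° = 1.42×10⁻⁴ s⁻¹
Pressure gradient: |∂P/∂n| = 400 Pa / 318000 m = 1.26×10⁻³ Pa/m
Geostrophic speed: V_g = |∂P/∂n|/(fρ) = 1.26×10⁻³/(1.42×10⁻⁴ × 1.24) = 7.14 m/s
Around a high, pressure-gradient force acts outward with centrifugal, so Coriolis balances both:
fV = (1/ρ)|∂P/∂n| + V²/R  →  V² − fR·V + fR·V_g = 0
With fR = 1.42×10⁻⁴ × 1254×10³ m = 178 m/s:
V = [fR − √((fR)² − 4 fR V_g)]/2 = [178 − √(178² − 4×178×7.14)]/2 = 7.45 m/s
Supergeostrophic (V > V_g = 7.14 m/s), as expected around a high.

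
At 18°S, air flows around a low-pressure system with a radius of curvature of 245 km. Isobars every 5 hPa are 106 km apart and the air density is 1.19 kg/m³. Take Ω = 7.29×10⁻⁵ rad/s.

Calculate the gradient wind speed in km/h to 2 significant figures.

Coriolis parameter at 18°S:
f = 2Ω sin φ = 2 × 7.29×10⁻⁵ × sin 18° = 4.51×10⁻⁵ s⁻¹
Pressure gradient: |∂P/∂n| = 500 Pa / 106000 m = 4.72×10⁻³ Pa/m
Geostrophic speed: V_g = |∂P/∂n|/(fρ) = 4.72×10⁻³/(4.51×10⁻⁵ × 1.19) = 88.0 m/s
Around a low, centrifugal force acts outward with Coriolis, so pressure-gradient force balances both:
(1/ρ)|∂P/∂n| = fV + V²/R  →  V² + fR·V − fR·V_g = 0
With fR = 4.51×10⁻⁵ × 245×10³ m = 11.0 m/s:
V = [−fR + √((fR)² + 4 fR V_g)]/2 = [−11.0 + √(11.0² + 4×11.0×88)]/2 = 26.1 m/s
Subgeostrophic (V < V_g = 88 m/s), as expected around a low.
Converting: 26.1 m/s × 3.6 = 94 km/h

94 km/h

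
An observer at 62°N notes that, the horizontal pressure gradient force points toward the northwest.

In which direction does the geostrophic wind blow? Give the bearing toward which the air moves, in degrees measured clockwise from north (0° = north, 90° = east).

045°

The pressure-gradient force points toward the northwest (bearing 315°).
Geostrophic balance: in the Northern Hemisphere the Coriolis force deflects motion to the right, so the geostrophic wind blows 90° to the right of the pressure-gradient force (low pressure on the left).
Rotating 315° by 90° clockwise gives 045° — the wind blows toward the northeast.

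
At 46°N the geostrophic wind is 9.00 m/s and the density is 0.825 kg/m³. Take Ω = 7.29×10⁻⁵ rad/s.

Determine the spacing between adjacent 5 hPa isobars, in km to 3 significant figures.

Coriolis parameter at 46°N:
f = 2Ω sin φ = 2 × 7.29×10⁻⁵ × sin 46° = 1.05×10⁻⁴ s⁻¹
Geostrophic balance rearranged: |∂P/∂n| = f ρ V_g
|∂P/∂n| = 1.05×10⁻⁴ × 0.825 × 9.00 = 7.79×10⁻⁴ Pa/m
Isobar spacing: Δn = ΔP/|∂P/∂n| = 500 Pa / 7.79×10⁻⁴ Pa/m = 642069 m ≈ 642 km

642 km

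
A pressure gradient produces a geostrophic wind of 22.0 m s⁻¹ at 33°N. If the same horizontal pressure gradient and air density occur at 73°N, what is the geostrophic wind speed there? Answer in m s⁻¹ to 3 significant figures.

With the same pressure gradient and density, V_g ∝ 1/f ∝ 1/sin φ.
V₂ = V₁ · sin φ₁ / sin φ₂ = 22.0 × sin 33° / sin 73°
V₂ = 22.0 × 0.5446/0.9563 = 12.5 m s⁻¹

12.5 m s⁻¹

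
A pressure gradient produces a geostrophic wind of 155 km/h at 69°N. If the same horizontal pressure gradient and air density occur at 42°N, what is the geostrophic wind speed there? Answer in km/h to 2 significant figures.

With the same pressure gradient and density, V_g ∝ 1/f ∝ 1/sin φ.
V₂ = V₁ · sin φ₁ / sin φ₂ = 155 × sin 69° / sin 42°
V₂ = 155 × 0.9336/0.6691 = 220 km/h

220 km/h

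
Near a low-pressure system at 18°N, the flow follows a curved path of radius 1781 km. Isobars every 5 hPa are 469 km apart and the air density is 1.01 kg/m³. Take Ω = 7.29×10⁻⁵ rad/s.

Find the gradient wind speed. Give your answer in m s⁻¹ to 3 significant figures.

Coriolis parameter at 18°N:
f = 2Ω sin φ = 2 × 7.29×10⁻⁵ × sin 18° = 4.51×10⁻⁵ s⁻¹
Pressure gradient: |∂P/∂n| = 500 Pa / 469000 m = 1.07×10⁻³ Pa/m
Geostrophic speed: V_g = |∂P/∂n|/(fρ) = 1.07×10⁻³/(4.51×10⁻⁵ × 1.01) = 23.4 m/s
Around a low, centrifugal force acts outward with Coriolis, so pressure-gradient force balances both:
(1/ρ)|∂P/∂n| = fV + V²/R  →  V² + fR·V − fR·V_g = 0
With fR = 4.51×10⁻⁵ × 1781×10³ m = 80.2 m/s:
V = [−fR + √((fR)² + 4 fR V_g)]/2 = [−80.2 + √(80.2² + 4×80.2×23.4)]/2 = 19 m/s
Subgeostrophic (V < V_g = 23.4 m/s), as expected around a low.

19.0 m s⁻¹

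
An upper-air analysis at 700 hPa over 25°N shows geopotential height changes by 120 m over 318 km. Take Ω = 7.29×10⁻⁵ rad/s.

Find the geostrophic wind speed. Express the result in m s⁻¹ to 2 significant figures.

60 m s⁻¹

Coriolis parameter at 25°N:
f = 2Ω sin φ = 2 × 7.29×10⁻⁵ × sin 25° = 6.16×10⁻⁵ s⁻¹
Height gradient: |∂Z/∂n| = 120 m / 318000 m = 3.77×10⁻⁴
On a pressure surface, geostrophic balance gives V_g = (g/f)|∂Z/∂n|:
V_g = 9.81 × 3.77×10⁻⁴ / 6.16×10⁻⁵ = 60.1 m/s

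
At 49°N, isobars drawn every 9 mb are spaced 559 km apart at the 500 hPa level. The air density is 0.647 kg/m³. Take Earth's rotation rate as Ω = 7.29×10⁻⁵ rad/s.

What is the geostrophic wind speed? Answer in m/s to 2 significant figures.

23 m/s

Coriolis parameter at 49°N:
f = 2Ω sin φ = 2 × 7.29×10⁻⁵ × sin 49° = 1.10×10⁻⁴ s⁻¹
Pressure gradient: |∂P/∂n| = 900 Pa / 559000 m = 1.61×10⁻³ Pa/m
Geostrophic balance (pressure-gradient force = Coriolis force):
V_g = (1/(fρ)) |∂P/∂n| = 1.61×10⁻³ / (1.10×10⁻⁴ × 0.647) = 22.6 m/s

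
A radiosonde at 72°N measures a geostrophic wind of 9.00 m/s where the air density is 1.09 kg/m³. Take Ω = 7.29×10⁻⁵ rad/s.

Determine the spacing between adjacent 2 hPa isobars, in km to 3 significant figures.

Coriolis parameter at 72°N:
f = 2Ω sin φ = 2 × 7.29×10⁻⁵ × sin 72° = 1.39×10⁻⁴ s⁻¹
Geostrophic balance rearranged: |∂P/∂n| = f ρ V_g
|∂P/∂n| = 1.39×10⁻⁴ × 1.09 × 9.00 = 1.36×10⁻³ Pa/m
Isobar spacing: Δn = ΔP/|∂P/∂n| = 200 Pa / 1.36×10⁻³ Pa/m = 147027 m ≈ 147 km

147 km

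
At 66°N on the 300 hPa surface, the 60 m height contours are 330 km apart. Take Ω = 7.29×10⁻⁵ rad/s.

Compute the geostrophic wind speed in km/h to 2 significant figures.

48 km/h

Coriolis parameter at 66°N:
f = 2Ω sin φ = 2 × 7.29×10⁻⁵ × sin 66° = 1.33×10⁻⁴ s⁻¹
Height gradient: |∂Z/∂n| = 60 m / 330000 m = 1.82×10⁻⁴
On a pressure surface, geostrophic balance gives V_g = (g/f)|∂Z/∂n|:
V_g = 9.81 × 1.82×10⁻⁴ / 1.33×10⁻⁴ = 13.4 m/s
Converting: 13.4 m/s × 3.6 = 48 km/h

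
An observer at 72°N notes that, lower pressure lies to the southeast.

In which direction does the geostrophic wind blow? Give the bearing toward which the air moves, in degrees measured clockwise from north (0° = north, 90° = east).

225°

The pressure-gradient force points toward the southeast (bearing 135°).
Geostrophic balance: in the Northern Hemisphere the Coriolis force deflects motion to the right, so the geostrophic wind blows 90° to the right of the pressure-gradient force (low pressure on the left).
Rotating 135° by 90° clockwise gives 225° — the wind blows toward the southwest.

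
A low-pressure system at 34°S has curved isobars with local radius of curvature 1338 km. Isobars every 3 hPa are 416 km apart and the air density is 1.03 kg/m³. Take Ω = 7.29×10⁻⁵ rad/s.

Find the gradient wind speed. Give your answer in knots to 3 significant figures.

Coriolis parameter at 34°S:
f = 2Ω sin φ = 2 × 7.29×10⁻⁵ × sin 34° = 8.15×10⁻⁵ s⁻¹
Pressure gradient: |∂P/∂n| = 300 Pa / 416000 m = 7.21×10⁻⁴ Pa/m
Geostrophic speed: V_g = |∂P/∂n|/(fρ) = 7.21×10⁻⁴/(8.15×10⁻⁵ × 1.03) = 8.59 m/s
Around a low, centrifugal force acts outward with Coriolis, so pressure-gradient force balances both:
(1/ρ)|∂P/∂n| = fV + V²/R  →  V² + fR·V − fR·V_g = 0
With fR = 8.15×10⁻⁵ × 1338×10³ m = 109 m/s:
V = [−fR + √((fR)² + 4 fR V_g)]/2 = [−109 + √(109² + 4×109×8.59)]/2 = 8 m/s
Subgeostrophic (V < V_g = 8.59 m/s), as expected around a low.
Converting: 8 m/s × 1.944 = 15.6 knots

15.6 knots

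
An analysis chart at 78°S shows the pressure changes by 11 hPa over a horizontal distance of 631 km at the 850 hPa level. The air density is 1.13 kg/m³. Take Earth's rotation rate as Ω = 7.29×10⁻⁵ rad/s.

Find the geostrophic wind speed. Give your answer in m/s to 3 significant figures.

10.8 m/s

Coriolis parameter at 78°S:
f = 2Ω sin φ = 2 × 7.29×10⁻⁵ × sin 78° = 1.43×10⁻⁴ s⁻¹
Pressure gradient: |∂P/∂n| = 1100 Pa / 631000 m = 1.74×10⁻³ Pa/m
Geostrophic balance (pressure-gradient force = Coriolis force):
V_g = (1/(fρ)) |∂P/∂n| = 1.74×10⁻³ / (1.43×10⁻⁴ × 1.13) = 10.8 m/s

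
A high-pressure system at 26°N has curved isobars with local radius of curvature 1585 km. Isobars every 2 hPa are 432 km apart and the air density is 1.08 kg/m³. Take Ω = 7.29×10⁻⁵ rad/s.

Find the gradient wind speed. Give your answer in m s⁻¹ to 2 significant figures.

7.2 m s⁻¹

Coriolis parameter at 26°N:
f = 2Ω sin φ = 2 × 7.29×10⁻⁵ × sin 26° = 6.39×10⁻⁵ s⁻¹
Pressure gradient: |∂P/∂n| = 200 Pa / 432000 m = 4.63×10⁻⁴ Pa/m
Geostrophic speed: V_g = |∂P/∂n|/(fρ) = 4.63×10⁻⁴/(6.39×10⁻⁵ × 1.08) = 6.71 m/s
Around a high, pressure-gradient force acts outward with centrifugal, so Coriolis balances both:
fV = (1/ρ)|∂P/∂n| + V²/R  →  V² − fR·V + fR·V_g = 0
With fR = 6.39×10⁻⁵ × 1585×10³ m = 101 m/s:
V = [fR − √((fR)² − 4 fR V_g)]/2 = [101 − √(101² − 4×101×6.71)]/2 = 7.22 m/s
Supergeostrophic (V > V_g = 6.71 m/s), as expected around a high.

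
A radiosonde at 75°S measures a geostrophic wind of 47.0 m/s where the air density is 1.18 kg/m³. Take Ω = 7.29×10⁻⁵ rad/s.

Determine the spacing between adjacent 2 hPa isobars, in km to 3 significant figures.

Coriolis parameter at 75°S:
f = 2Ω sin φ = 2 × 7.29×10⁻⁵ × sin 75° = 1.41×10⁻⁴ s⁻¹
Geostrophic balance rearranged: |∂P/∂n| = f ρ V_g
|∂P/∂n| = 1.41×10⁻⁴ × 1.18 × 47.0 = 7.81×10⁻³ Pa/m
Isobar spacing: Δn = ΔP/|∂P/∂n| = 200 Pa / 7.81×10⁻³ Pa/m = 25606 m ≈ 25.6 km

25.6 km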